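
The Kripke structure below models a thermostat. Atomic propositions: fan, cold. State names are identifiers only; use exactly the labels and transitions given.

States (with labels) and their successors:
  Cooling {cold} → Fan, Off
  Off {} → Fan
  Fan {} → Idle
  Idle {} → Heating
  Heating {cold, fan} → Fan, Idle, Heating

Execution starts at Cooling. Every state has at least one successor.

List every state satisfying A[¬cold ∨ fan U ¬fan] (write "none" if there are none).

{Cooling, Off, Fan, Idle}

States satisfying ¬cold ∨ fan: {Off, Fan, Idle, Heating}.
States satisfying ¬fan: {Cooling, Off, Fan, Idle}.
States satisfying A[¬cold ∨ fan U ¬fan]: {Cooling, Off, Fan, Idle}.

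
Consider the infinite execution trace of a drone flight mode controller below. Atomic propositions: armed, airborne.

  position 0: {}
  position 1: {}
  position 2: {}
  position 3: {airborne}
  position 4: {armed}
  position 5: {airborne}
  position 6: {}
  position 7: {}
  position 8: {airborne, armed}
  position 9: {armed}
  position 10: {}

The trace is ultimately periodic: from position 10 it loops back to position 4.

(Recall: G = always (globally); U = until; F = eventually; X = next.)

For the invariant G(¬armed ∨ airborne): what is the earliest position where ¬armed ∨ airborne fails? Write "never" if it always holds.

4

Check ¬armed ∨ airborne at each position in order: 0 ✓, 1 ✓, 2 ✓, 3 ✓.
At position 4 the labels are {armed}, so ¬armed ∨ airborne is false there. This is the first violation.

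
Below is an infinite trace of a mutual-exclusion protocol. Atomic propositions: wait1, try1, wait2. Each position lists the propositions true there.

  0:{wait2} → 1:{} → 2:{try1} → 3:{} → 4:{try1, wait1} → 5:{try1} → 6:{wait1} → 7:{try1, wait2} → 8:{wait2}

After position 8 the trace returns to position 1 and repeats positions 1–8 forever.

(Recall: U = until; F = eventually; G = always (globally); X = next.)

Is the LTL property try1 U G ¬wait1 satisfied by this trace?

Walking from position 0: at position 0, G ¬wait1 has not yet held and try1 fails, so try1 U G ¬wait1 is false.

Violated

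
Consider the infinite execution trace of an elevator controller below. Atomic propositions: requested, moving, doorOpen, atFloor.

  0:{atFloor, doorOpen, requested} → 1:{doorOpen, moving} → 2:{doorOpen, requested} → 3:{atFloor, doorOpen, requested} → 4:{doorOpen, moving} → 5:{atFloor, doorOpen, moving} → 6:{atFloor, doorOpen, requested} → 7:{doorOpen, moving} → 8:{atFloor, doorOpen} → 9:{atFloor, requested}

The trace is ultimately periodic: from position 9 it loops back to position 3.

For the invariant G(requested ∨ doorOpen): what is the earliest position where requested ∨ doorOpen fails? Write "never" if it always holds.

never

requested ∨ doorOpen holds at every position 0..9, and those are all the positions the trace ever visits, so the invariant G(requested ∨ doorOpen) is never violated.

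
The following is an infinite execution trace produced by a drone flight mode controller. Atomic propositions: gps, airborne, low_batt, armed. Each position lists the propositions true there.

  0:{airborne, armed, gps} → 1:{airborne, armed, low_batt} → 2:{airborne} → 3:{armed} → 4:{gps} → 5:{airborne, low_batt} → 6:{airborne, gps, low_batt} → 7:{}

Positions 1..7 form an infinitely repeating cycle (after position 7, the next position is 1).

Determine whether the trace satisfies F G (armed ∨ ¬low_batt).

G (armed ∨ ¬low_batt) is false at every position 0..7, so it never becomes true and F G (armed ∨ ¬low_batt) fails.

Does not hold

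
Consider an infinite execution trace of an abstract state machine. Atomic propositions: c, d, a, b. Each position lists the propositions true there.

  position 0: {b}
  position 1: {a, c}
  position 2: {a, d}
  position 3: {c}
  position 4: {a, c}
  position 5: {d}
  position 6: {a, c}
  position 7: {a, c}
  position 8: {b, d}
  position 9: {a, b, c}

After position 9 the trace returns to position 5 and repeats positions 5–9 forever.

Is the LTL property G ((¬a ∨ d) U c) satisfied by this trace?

Yes

(¬a ∨ d) U c holds at every position 0..9, and those are all positions ever visited, so G ((¬a ∨ d) U c) holds.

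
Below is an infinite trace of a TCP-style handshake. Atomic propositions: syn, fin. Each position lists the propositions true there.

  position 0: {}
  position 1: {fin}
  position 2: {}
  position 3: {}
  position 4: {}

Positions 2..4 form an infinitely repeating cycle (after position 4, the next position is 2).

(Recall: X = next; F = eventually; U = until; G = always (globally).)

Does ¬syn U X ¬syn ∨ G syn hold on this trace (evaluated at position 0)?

Walking from position 0: X ¬syn first holds at position 0, and ¬syn holds at every earlier position along the way, so ¬syn U X ¬syn holds.
syn must hold at every position from 0 onward. It fails at position 0, so G syn is false.
At position 0: ¬syn U X ¬syn is true; G syn is false; so ¬syn U X ¬syn ∨ G syn is true.

Holds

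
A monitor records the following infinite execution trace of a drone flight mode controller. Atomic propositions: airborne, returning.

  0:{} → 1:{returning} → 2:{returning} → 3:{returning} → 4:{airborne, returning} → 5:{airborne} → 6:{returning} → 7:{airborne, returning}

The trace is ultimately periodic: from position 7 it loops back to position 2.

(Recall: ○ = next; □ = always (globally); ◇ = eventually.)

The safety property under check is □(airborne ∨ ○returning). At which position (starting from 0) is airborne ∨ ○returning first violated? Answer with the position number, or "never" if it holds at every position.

never

airborne ∨ ○returning holds at every position 0..7, and those are all the positions the trace ever visits, so the invariant □(airborne ∨ ○returning) is never violated.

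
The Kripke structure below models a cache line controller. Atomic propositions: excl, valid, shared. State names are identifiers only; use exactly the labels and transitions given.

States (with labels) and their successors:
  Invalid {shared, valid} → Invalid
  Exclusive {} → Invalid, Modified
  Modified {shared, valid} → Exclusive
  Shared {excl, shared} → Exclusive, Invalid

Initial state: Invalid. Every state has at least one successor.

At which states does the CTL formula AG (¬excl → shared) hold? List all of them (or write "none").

States satisfying ¬excl → shared: {Invalid, Modified, Shared}.
States satisfying AG (¬excl → shared): {Invalid}.

{Invalid}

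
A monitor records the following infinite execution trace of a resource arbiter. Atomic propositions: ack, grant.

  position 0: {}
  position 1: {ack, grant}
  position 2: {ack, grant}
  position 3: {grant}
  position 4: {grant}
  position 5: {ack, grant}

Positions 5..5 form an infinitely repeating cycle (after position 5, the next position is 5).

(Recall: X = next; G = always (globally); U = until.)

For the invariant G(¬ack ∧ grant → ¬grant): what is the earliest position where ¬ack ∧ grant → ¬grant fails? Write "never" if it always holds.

3

Check ¬ack ∧ grant → ¬grant at each position in order: 0 ✓, 1 ✓, 2 ✓.
At position 3 the labels are {grant}, so ¬ack ∧ grant → ¬grant is false there. This is the first violation.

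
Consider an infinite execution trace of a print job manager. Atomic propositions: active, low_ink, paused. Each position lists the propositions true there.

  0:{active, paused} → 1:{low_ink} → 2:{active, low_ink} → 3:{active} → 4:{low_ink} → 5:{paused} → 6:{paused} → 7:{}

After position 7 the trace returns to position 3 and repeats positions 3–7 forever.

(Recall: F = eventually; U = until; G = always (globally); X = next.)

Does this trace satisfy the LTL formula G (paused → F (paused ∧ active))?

paused → F (paused ∧ active) must hold at every position from 0 onward. It fails at position 5, so G (paused → F (paused ∧ active)) is false.
Positions where paused holds: 0, 5, 6.
Check F (paused ∧ active) at each: 0→ok, 5→fails, 6→fails.

Does not hold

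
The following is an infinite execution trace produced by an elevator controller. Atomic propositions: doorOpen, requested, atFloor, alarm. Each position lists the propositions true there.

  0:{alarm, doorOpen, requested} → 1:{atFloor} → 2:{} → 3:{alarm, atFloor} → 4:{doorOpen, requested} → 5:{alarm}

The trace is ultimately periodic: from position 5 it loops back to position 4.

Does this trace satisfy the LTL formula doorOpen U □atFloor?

Walking from position 0: at position 1, □atFloor has not yet held and doorOpen fails, so doorOpen U □atFloor is false.

No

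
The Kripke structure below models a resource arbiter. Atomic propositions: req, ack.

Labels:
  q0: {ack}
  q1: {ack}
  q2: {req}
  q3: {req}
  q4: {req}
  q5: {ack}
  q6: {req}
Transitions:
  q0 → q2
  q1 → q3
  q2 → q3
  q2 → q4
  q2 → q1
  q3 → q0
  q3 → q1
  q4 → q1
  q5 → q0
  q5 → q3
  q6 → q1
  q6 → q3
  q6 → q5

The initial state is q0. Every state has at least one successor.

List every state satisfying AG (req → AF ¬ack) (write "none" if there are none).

{q0, q1, q2, q3, q4, q5, q6}

States satisfying req → AF ¬ack: {q0, q1, q2, q3, q4, q5, q6}.
States satisfying AG (req → AF ¬ack): {q0, q1, q2, q3, q4, q5, q6}.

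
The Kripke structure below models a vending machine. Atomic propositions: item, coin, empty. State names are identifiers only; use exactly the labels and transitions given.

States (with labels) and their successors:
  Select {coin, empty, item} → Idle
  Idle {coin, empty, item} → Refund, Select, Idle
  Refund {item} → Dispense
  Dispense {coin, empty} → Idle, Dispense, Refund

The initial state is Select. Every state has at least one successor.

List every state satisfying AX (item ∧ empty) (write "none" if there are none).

States satisfying item ∧ empty: {Select, Idle}.
States satisfying AX (item ∧ empty): {Select}.

{Select}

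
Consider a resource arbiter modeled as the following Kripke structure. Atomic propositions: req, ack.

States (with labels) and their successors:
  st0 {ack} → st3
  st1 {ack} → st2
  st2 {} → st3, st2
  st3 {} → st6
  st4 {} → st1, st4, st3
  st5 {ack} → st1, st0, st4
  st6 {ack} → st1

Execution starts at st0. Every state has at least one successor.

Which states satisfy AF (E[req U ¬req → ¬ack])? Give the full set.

States satisfying E[req U ¬req → ¬ack]: {st2, st3, st4}.
States satisfying AF (E[req U ¬req → ¬ack]): {st0, st1, st2, st3, st4, st5, st6}.

{st0, st1, st2, st3, st4, st5, st6}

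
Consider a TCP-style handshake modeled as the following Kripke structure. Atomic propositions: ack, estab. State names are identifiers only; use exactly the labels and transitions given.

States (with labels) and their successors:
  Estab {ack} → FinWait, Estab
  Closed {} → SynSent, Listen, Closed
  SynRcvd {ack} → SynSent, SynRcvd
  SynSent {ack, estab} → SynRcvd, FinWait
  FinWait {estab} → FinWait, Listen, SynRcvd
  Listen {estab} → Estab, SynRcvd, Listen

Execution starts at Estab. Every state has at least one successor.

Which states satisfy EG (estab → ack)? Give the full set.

States satisfying estab → ack: {Estab, Closed, SynRcvd, SynSent}.
States satisfying EG (estab → ack): {Estab, Closed, SynRcvd, SynSent}.

{Estab, Closed, SynRcvd, SynSent}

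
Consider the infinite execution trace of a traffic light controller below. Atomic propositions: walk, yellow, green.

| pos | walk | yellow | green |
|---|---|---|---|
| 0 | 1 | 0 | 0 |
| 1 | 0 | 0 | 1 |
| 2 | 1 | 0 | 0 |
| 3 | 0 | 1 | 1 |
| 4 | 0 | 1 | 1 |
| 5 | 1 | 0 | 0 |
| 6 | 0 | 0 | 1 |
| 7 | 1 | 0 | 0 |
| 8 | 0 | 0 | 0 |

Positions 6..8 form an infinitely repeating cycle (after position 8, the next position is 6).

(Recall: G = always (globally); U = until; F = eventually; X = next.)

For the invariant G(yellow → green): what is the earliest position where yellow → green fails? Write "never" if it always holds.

yellow → green holds at every position 0..8, and those are all the positions the trace ever visits, so the invariant G(yellow → green) is never violated.

never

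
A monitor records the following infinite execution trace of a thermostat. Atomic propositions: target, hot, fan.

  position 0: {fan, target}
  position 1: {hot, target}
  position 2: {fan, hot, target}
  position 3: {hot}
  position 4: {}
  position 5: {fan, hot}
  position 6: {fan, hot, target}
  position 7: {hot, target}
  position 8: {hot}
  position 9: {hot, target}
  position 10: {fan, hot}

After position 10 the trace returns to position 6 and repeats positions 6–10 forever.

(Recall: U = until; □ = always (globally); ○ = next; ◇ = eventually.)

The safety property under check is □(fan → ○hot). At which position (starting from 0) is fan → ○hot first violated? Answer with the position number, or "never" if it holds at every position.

fan → ○hot holds at every position 0..10, and those are all the positions the trace ever visits, so the invariant □(fan → ○hot) is never violated.

never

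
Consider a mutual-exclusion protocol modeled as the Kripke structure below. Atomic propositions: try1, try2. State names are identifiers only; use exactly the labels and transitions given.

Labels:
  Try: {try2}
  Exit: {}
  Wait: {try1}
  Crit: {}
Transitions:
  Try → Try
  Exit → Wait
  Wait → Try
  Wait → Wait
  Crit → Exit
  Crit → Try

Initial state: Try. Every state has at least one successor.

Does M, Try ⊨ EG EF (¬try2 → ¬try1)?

States satisfying EF (¬try2 → ¬try1): {Try, Exit, Wait, Crit}.
States satisfying EG EF (¬try2 → ¬try1): {Try, Exit, Wait, Crit}.
Try ∈ Sat(EG EF (¬try2 → ¬try1)).

Satisfied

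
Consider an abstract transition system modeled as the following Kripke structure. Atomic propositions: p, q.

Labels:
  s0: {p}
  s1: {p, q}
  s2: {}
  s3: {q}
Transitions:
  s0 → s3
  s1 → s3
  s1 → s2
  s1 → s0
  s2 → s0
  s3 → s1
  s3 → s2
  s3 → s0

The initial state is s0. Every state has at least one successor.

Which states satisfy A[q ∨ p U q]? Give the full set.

States satisfying q ∨ p: {s0, s1, s3}.
States satisfying q: {s1, s3}.
States satisfying A[q ∨ p U q]: {s0, s1, s3}.

{s0, s1, s3}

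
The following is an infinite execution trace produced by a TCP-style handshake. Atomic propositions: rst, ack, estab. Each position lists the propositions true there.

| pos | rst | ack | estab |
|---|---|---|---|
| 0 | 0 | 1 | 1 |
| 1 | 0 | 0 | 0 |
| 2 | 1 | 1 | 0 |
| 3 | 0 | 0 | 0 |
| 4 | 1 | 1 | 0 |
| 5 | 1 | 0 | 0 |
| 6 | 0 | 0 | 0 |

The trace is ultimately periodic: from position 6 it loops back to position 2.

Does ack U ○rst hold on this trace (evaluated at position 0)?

Walking from position 0: ○rst first holds at position 1, and ack holds at every earlier position along the way, so ack U ○rst holds.

Yes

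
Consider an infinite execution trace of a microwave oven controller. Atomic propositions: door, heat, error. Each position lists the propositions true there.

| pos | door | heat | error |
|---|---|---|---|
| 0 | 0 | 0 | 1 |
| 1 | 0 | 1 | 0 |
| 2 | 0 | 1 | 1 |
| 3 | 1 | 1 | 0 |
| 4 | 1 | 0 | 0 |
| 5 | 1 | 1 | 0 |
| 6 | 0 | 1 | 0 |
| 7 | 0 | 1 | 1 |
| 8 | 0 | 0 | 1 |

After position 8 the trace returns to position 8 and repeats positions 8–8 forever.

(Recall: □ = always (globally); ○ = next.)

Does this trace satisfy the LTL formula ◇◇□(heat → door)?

◇□(heat → door) holds at position 0, which is reachable from 0, so ◇◇□(heat → door) holds.

Satisfied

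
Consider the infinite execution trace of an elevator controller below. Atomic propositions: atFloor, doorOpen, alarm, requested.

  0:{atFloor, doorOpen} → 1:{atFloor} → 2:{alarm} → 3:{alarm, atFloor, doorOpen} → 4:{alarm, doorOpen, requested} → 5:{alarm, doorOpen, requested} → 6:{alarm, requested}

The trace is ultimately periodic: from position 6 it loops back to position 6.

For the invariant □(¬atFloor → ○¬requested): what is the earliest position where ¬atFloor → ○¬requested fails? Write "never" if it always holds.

4

Check ¬atFloor → ○¬requested at each position in order: 0 ✓, 1 ✓, 2 ✓, 3 ✓.
At position 4 the labels are {alarm, doorOpen, requested} and the next position 5 has {alarm, doorOpen, requested}, so ¬atFloor → ○¬requested is false there. This is the first violation.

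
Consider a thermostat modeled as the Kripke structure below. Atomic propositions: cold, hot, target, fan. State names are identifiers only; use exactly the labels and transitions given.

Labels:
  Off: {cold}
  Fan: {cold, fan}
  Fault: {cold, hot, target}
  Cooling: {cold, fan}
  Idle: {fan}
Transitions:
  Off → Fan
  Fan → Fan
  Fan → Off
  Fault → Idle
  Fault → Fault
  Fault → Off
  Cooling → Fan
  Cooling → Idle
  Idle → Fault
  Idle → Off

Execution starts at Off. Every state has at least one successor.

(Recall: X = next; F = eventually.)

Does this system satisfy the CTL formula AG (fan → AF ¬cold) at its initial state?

States satisfying fan → AF ¬cold: {Off, Fault, Idle}.
States satisfying AG (fan → AF ¬cold): ∅.
Fan is reachable from Off and violates fan → AF ¬cold, so AG fails at Off.
Off ∉ Sat(AG (fan → AF ¬cold)).

Violated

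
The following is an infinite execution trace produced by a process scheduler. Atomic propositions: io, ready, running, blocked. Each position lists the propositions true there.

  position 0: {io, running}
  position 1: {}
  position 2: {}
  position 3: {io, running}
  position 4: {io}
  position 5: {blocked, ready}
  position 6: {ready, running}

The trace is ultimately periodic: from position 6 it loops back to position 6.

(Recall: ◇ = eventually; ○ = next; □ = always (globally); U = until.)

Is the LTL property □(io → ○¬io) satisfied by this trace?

io → ○¬io must hold at every position from 0 onward. It fails at position 3, so □(io → ○¬io) is false.
Positions where io holds: 0, 3, 4.
Check ○¬io at each: 0→ok, 3→fails, 4→ok.

No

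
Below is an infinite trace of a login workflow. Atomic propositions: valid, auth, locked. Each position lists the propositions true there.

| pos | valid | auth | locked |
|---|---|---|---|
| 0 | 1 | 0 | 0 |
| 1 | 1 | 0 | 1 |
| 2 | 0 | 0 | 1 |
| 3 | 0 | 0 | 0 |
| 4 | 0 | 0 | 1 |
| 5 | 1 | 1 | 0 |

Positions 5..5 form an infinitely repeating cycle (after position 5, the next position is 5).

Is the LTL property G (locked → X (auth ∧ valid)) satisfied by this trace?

locked → X (auth ∧ valid) must hold at every position from 0 onward. It fails at position 1, so G (locked → X (auth ∧ valid)) is false.
Positions where locked holds: 1, 2, 4.
Check X (auth ∧ valid) at each: 1→fails, 2→fails, 4→ok.

Does not hold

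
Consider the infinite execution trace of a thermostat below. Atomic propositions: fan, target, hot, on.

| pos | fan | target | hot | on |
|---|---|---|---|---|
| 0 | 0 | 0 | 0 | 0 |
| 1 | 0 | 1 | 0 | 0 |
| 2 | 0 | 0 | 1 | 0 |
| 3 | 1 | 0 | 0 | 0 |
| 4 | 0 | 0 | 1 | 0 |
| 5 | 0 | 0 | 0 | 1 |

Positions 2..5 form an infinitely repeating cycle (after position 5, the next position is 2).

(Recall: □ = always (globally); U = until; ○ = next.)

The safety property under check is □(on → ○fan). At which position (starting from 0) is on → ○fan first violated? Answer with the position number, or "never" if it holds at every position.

Check on → ○fan at each position in order: 0 ✓, 1 ✓, 2 ✓, 3 ✓, 4 ✓.
At position 5 the labels are {on} and the next position 2 has {hot}, so on → ○fan is false there. This is the first violation.

5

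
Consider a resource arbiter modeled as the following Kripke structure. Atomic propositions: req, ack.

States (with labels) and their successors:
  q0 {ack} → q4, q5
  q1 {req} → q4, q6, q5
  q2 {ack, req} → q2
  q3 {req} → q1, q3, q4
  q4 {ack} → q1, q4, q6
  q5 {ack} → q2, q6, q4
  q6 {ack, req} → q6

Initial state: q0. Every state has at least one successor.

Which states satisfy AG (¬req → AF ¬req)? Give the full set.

{q0, q1, q2, q3, q4, q5, q6}

States satisfying ¬req → AF ¬req: {q0, q1, q2, q3, q4, q5, q6}.
States satisfying AG (¬req → AF ¬req): {q0, q1, q2, q3, q4, q5, q6}.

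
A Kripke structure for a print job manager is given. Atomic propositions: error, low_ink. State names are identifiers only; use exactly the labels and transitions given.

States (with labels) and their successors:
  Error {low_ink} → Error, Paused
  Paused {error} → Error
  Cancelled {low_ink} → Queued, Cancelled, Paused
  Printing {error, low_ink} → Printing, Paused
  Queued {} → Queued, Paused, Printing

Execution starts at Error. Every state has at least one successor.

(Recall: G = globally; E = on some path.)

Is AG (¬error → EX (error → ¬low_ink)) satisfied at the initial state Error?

Yes

States satisfying ¬error → EX (error → ¬low_ink): {Error, Paused, Cancelled, Printing, Queued}.
States satisfying AG (¬error → EX (error → ¬low_ink)): {Error, Paused, Cancelled, Printing, Queued}.
Every state reachable from Error satisfies ¬error → EX (error → ¬low_ink).
Error ∈ Sat(AG (¬error → EX (error → ¬low_ink))).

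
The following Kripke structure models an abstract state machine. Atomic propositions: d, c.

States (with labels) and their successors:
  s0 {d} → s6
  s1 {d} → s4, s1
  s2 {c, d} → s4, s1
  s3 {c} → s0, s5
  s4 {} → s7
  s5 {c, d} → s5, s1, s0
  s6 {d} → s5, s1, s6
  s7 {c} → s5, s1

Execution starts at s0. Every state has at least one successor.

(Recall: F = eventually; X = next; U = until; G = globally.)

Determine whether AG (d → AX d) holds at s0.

States satisfying d → AX d: {s0, s3, s4, s5, s6, s7}.
States satisfying AG (d → AX d): ∅.
s1 is reachable from s0 and violates d → AX d, so AG fails at s0.
s0 ∉ Sat(AG (d → AX d)).

Violated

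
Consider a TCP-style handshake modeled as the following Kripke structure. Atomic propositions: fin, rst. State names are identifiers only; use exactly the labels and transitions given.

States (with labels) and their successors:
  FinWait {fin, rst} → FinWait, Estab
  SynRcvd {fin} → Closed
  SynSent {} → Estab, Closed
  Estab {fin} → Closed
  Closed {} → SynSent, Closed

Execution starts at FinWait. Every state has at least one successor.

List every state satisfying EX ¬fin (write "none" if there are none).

{SynRcvd, SynSent, Estab, Closed}

States satisfying ¬fin: {SynSent, Closed}.
States satisfying EX ¬fin: {SynRcvd, SynSent, Estab, Closed}.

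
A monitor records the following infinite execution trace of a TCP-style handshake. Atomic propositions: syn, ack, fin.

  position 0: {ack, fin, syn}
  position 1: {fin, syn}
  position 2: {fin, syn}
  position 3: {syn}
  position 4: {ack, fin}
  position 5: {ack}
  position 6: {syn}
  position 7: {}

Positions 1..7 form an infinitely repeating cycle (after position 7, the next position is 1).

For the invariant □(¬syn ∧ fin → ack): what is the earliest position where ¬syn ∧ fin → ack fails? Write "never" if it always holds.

never

¬syn ∧ fin → ack holds at every position 0..7, and those are all the positions the trace ever visits, so the invariant □(¬syn ∧ fin → ack) is never violated.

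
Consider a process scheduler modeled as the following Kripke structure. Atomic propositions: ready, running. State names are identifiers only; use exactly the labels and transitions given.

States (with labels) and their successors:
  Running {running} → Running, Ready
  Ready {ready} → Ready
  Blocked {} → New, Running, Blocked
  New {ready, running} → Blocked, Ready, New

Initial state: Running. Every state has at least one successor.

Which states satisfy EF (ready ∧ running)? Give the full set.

{Blocked, New}

States satisfying ready ∧ running: {New}.
States satisfying EF (ready ∧ running): {Blocked, New}.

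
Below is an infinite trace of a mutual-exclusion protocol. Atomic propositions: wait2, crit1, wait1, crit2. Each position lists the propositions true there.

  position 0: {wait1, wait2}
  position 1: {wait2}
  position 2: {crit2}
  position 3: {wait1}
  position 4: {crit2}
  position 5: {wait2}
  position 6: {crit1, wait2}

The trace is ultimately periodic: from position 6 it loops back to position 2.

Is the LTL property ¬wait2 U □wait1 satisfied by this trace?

Violated

Walking from position 0: at position 0, □wait1 has not yet held and ¬wait2 fails, so ¬wait2 U □wait1 is false.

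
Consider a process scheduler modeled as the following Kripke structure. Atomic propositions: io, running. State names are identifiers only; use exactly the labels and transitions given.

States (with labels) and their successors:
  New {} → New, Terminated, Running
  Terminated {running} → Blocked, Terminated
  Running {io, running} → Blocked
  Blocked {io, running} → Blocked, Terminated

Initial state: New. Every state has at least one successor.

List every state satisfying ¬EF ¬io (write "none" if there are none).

none

States satisfying ¬io: {New, Terminated}.
States satisfying EF ¬io: {New, Terminated, Running, Blocked}.
States satisfying ¬EF ¬io: ∅.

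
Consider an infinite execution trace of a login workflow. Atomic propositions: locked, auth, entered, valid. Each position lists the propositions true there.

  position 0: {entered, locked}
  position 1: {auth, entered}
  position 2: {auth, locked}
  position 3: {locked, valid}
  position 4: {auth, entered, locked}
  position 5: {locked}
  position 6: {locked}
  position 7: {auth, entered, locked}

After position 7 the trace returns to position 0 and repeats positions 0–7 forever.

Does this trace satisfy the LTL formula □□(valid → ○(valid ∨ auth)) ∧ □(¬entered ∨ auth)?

No

□(valid → ○(valid ∨ auth)) holds at every position 0..7, and those are all positions ever visited, so □□(valid → ○(valid ∨ auth)) holds.
¬entered ∨ auth must hold at every position from 0 onward. It fails at position 0, so □(¬entered ∨ auth) is false.
At position 0: □□(valid → ○(valid ∨ auth)) is true; □(¬entered ∨ auth) is false; so □□(valid → ○(valid ∨ auth)) ∧ □(¬entered ∨ auth) is false.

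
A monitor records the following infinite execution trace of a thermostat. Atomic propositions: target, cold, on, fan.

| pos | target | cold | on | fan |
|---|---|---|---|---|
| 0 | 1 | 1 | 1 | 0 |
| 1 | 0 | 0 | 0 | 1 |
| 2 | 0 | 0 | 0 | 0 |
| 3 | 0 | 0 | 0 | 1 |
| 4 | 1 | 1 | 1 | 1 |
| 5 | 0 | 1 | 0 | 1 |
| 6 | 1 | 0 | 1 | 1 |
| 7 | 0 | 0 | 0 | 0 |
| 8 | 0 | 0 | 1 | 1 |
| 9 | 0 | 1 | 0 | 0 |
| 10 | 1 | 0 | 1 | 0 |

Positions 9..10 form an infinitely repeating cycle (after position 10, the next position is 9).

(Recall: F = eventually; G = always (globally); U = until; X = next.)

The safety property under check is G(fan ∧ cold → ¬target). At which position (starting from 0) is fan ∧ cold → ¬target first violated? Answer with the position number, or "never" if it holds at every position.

Check fan ∧ cold → ¬target at each position in order: 0 ✓, 1 ✓, 2 ✓, 3 ✓.
At position 4 the labels are {cold, fan, on, target}, so fan ∧ cold → ¬target is false there. This is the first violation.

4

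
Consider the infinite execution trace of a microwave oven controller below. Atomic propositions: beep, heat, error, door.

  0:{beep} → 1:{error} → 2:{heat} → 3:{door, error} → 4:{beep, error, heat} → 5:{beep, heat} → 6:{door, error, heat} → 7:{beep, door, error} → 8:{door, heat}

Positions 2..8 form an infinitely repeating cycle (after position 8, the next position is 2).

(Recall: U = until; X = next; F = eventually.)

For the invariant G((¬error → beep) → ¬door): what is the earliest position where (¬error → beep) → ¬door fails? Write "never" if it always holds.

Check (¬error → beep) → ¬door at each position in order: 0 ✓, 1 ✓, 2 ✓.
At position 3 the labels are {door, error}, so (¬error → beep) → ¬door is false there. This is the first violation.

3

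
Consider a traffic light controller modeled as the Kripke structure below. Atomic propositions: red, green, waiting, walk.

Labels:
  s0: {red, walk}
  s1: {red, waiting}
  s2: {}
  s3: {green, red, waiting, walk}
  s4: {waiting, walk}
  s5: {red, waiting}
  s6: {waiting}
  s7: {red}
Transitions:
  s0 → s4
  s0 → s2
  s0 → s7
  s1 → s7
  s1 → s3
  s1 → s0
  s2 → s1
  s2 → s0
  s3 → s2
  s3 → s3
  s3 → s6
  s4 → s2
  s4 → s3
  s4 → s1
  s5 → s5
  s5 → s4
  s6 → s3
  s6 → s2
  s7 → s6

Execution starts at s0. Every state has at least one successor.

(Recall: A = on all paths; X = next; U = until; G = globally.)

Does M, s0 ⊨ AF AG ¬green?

States satisfying AG ¬green: ∅.
States satisfying AF AG ¬green: ∅.
There is a path from s0 along which AG ¬green never holds.
s0 ∉ Sat(AF AG ¬green).

Violated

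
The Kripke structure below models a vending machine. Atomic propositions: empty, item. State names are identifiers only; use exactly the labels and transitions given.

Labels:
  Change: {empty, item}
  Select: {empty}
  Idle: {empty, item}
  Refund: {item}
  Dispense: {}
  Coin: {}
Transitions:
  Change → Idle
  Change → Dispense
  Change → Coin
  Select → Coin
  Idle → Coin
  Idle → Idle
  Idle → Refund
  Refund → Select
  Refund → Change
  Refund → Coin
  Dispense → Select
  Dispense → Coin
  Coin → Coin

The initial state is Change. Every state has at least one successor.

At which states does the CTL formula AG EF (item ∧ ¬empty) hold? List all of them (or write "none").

States satisfying EF (item ∧ ¬empty): {Change, Idle, Refund}.
States satisfying AG EF (item ∧ ¬empty): ∅.

none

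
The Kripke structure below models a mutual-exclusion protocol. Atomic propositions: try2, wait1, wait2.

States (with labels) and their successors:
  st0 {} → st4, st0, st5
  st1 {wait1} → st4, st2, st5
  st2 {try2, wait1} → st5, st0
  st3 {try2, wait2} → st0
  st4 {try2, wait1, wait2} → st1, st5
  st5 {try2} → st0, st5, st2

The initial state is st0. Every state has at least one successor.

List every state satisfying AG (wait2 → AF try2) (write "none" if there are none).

{st0, st1, st2, st3, st4, st5}

States satisfying wait2 → AF try2: {st0, st1, st2, st3, st4, st5}.
States satisfying AG (wait2 → AF try2): {st0, st1, st2, st3, st4, st5}.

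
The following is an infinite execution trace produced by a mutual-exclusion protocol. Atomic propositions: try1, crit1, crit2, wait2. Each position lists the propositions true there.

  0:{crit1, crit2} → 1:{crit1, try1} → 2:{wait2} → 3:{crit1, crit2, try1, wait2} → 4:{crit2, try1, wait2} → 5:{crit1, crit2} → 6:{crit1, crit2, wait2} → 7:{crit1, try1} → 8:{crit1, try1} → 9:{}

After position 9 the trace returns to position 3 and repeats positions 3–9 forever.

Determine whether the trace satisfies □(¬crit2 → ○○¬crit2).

Violated

¬crit2 → ○○¬crit2 must hold at every position from 0 onward. It fails at position 1, so □(¬crit2 → ○○¬crit2) is false.
Positions where ¬crit2 holds: 1, 2, 7, 8, 9.
Check ○○¬crit2 at each: 1→fails, 2→fails, 7→ok, 8→fails, 9→fails.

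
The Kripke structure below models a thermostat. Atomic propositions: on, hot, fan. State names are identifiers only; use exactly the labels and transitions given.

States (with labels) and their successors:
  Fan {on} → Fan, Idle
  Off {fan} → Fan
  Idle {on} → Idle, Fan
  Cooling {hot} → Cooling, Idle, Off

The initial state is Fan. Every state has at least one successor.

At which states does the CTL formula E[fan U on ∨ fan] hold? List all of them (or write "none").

{Fan, Off, Idle}

States satisfying fan: {Off}.
States satisfying on ∨ fan: {Fan, Off, Idle}.
States satisfying E[fan U on ∨ fan]: {Fan, Off, Idle}.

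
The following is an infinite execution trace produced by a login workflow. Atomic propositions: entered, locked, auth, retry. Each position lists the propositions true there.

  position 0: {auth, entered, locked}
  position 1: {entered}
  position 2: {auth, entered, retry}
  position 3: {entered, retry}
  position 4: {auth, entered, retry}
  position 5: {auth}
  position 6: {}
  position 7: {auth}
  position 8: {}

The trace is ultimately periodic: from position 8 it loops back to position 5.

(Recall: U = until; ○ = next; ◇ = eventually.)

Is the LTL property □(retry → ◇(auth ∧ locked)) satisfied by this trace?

retry → ◇(auth ∧ locked) must hold at every position from 0 onward. It fails at position 2, so □(retry → ◇(auth ∧ locked)) is false.
Positions where retry holds: 2, 3, 4.
Check ◇(auth ∧ locked) at each: 2→fails, 3→fails, 4→fails.

No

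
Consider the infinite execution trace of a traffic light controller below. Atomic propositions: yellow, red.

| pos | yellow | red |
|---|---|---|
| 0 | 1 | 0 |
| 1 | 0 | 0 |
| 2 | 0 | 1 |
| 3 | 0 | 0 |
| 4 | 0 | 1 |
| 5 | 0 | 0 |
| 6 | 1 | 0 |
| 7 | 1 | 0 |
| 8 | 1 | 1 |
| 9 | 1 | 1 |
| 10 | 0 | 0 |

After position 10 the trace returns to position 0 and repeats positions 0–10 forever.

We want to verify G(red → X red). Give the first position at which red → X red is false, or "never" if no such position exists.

Check red → X red at each position in order: 0 ✓, 1 ✓.
At position 2 the labels are {red} and the next position 3 has {}, so red → X red is false there. This is the first violation.

2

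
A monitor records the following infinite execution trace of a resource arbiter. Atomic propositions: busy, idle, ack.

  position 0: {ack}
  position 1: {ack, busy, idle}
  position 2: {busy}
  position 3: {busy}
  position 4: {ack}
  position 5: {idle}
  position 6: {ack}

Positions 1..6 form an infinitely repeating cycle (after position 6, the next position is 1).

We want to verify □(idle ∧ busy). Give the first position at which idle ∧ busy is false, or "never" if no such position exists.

At position 0 the labels are {ack}, so idle ∧ busy is false there. This is the first violation.

0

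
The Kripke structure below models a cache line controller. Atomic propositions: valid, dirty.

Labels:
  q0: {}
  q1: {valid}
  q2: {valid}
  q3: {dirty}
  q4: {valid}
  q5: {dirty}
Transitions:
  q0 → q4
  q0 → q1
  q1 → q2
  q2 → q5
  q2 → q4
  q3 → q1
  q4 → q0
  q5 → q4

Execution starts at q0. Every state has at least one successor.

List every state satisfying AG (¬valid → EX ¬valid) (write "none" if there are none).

States satisfying ¬valid → EX ¬valid: {q1, q2, q4}.
States satisfying AG (¬valid → EX ¬valid): ∅.

none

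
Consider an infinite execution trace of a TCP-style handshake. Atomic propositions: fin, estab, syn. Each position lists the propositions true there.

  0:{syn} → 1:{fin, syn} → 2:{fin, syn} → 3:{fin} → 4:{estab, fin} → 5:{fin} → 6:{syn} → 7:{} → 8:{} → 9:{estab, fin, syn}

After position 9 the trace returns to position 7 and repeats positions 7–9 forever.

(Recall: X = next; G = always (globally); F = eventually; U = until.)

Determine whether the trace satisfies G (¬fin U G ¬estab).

¬fin U G ¬estab must hold at every position from 0 onward. It fails at position 0, so G (¬fin U G ¬estab) is false.

Does not hold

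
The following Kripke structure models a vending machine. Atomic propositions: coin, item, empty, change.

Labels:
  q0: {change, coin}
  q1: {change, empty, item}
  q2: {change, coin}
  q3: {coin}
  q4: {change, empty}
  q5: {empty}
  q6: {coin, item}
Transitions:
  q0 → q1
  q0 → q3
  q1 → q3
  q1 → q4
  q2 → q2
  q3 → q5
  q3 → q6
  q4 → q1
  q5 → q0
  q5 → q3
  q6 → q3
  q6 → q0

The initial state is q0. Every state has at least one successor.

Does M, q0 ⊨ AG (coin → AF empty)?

States satisfying coin → AF empty: {q1, q4, q5}.
States satisfying AG (coin → AF empty): ∅.
q0 is reachable from q0 and violates coin → AF empty, so AG fails at q0.
q0 ∉ Sat(AG (coin → AF empty)).

Does not hold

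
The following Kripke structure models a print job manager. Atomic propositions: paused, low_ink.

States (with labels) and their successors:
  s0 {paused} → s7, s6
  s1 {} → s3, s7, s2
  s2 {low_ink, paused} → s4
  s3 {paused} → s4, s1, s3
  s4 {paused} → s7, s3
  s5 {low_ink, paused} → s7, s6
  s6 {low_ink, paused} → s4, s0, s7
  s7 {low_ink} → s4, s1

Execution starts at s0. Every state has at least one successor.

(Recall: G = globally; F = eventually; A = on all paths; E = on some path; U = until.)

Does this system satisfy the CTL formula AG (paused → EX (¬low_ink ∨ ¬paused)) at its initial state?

States satisfying paused → EX (¬low_ink ∨ ¬paused): {s0, s1, s2, s3, s4, s5, s6, s7}.
States satisfying AG (paused → EX (¬low_ink ∨ ¬paused)): {s0, s1, s2, s3, s4, s5, s6, s7}.
Every state reachable from s0 satisfies paused → EX (¬low_ink ∨ ¬paused).
s0 ∈ Sat(AG (paused → EX (¬low_ink ∨ ¬paused))).

Holds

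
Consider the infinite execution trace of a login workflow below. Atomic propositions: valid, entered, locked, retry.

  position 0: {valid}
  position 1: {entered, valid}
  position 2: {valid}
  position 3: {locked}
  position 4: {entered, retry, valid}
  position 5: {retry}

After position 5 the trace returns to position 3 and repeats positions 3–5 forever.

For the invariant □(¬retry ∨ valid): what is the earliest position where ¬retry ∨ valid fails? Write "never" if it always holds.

Check ¬retry ∨ valid at each position in order: 0 ✓, 1 ✓, 2 ✓, 3 ✓, 4 ✓.
At position 5 the labels are {retry}, so ¬retry ∨ valid is false there. This is the first violation.

5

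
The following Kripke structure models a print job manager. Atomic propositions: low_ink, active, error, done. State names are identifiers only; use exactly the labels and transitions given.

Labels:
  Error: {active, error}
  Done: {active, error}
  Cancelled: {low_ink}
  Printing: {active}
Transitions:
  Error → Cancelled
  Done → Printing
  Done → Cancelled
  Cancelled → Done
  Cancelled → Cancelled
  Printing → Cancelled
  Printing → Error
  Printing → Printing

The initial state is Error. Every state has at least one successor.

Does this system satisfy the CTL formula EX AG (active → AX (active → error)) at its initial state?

Does not hold

States satisfying AG (active → AX (active → error)): ∅.
States satisfying EX AG (active → AX (active → error)): ∅.
No suitable path/successor from Error witnesses the formula.
Error ∉ Sat(EX AG (active → AX (active → error))).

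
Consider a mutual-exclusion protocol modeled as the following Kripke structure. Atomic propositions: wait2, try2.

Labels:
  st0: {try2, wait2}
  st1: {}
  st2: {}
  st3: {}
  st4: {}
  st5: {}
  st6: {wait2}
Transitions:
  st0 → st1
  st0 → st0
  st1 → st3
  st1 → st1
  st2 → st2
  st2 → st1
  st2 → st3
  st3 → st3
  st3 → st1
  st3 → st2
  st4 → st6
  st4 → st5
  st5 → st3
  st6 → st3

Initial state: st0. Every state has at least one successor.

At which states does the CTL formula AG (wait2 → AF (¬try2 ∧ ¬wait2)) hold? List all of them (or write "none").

States satisfying wait2 → AF (¬try2 ∧ ¬wait2): {st1, st2, st3, st4, st5, st6}.
States satisfying AG (wait2 → AF (¬try2 ∧ ¬wait2)): {st1, st2, st3, st4, st5, st6}.

{st1, st2, st3, st4, st5, st6}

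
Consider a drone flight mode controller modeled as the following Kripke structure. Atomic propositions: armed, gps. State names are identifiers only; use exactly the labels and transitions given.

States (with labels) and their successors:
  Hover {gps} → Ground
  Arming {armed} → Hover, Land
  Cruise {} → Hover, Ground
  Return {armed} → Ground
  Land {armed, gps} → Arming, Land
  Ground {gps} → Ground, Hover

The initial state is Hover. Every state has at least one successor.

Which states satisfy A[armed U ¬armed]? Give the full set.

{Hover, Cruise, Return, Ground}

States satisfying armed: {Arming, Return, Land}.
States satisfying ¬armed: {Hover, Cruise, Ground}.
States satisfying A[armed U ¬armed]: {Hover, Cruise, Return, Ground}.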